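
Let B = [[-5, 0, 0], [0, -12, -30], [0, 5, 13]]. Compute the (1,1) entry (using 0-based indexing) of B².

-6

Characteristic polynomial: s^3 + 4s^2 - 11s - 30 = (s - 3)(s + 2)(s + 5), so the eigenvalues are -5, -2, 3.
s=-5: eigenvector (1, 0, 0).
s=-2: eigenvector (0, 3, -1).
s=3: eigenvector (0, -2, 1).
P = [[1, 0, 0], [0, 3, -2], [0, -1, 1]], D = diag(-5, -2, 3), P⁻¹ = [[1, 0, 0], [0, 1, 2], [0, 1, 3]].
B² = P·diag(25, 4, 9)·P⁻¹ = [[25, 0, 0], [0, -6, -30], [0, 5, 19]].
The requested entry is -6.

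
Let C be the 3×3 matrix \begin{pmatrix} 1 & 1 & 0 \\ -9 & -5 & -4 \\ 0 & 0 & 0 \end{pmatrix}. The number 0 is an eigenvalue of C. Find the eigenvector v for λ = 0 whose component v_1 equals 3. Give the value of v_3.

C = [[1, 1, 0], [-9, -5, -4], [0, 0, 0]].
Solving (C)v = 0 gives the eigenspace spanned by (3, -3, -3).
With v_1 = 3, v = (3, -3, -3), so v_3 = -3.

-3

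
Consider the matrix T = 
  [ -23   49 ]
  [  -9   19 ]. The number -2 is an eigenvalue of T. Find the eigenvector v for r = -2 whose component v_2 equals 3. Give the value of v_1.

T + 2I = [[-21, 49], [-9, 21]].
Solving (T + 2I)v = 0 gives the eigenspace spanned by (7, 3).
With v_2 = 3, v = (7, 3), so v_1 = 7.

7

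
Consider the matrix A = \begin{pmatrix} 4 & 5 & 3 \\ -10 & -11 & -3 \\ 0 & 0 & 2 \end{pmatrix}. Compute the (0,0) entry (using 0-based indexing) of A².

Characteristic polynomial: s^3 + 5s^2 - 8s - 12 = (s - 2)(s + 1)(s + 6), so the eigenvalues are -6, -1, 2.
s=-1: eigenvector (1, -1, 0).
s=2: eigenvector (1, -1, 1).
s=-6: eigenvector (-1, 2, 0).
P = [[1, 1, -1], [-1, -1, 2], [0, 1, 0]], D = diag(-1, 2, -6), P⁻¹ = [[2, 1, -1], [0, 0, 1], [1, 1, 0]].
A² = P·diag(1, 4, 36)·P⁻¹ = [[-34, -35, 3], [70, 71, -3], [0, 0, 4]].
The requested entry is -34.

-34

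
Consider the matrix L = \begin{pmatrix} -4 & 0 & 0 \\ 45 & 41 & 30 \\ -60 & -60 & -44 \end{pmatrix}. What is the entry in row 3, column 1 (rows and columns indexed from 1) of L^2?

Characteristic polynomial: t^3 + 7t^2 + 8t - 16 = (t - 1)(t + 4)^2, so the eigenvalues are -4, -4, 1.
t=-4: eigenvector (0, -2, 3).
t=1: eigenvector (0, 3, -4).
t=-4: eigenvector (1, -1, 0).
P = [[0, 0, 1], [-2, 3, -1], [3, -4, 0]], D = diag(-4, 1, -4), P⁻¹ = [[4, 4, 3], [3, 3, 2], [1, 0, 0]].
L² = P·diag(16, 1, 16)·P⁻¹ = [[16, 0, 0], [-135, -119, -90], [180, 180, 136]].
The requested entry is 180.

180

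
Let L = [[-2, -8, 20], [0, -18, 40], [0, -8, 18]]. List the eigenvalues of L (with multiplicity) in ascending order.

Characteristic polynomial: p(s) = s^3 + 2s^2 - 4s - 8 = (s - 2)(s + 2)^2.
Roots (with multiplicity): -2, -2, 2.

-2, -2, 2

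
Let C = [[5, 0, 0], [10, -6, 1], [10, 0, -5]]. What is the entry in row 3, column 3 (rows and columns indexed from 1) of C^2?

Characteristic polynomial: s^3 + 6s^2 - 25s - 150 = (s - 5)(s + 5)(s + 6), so the eigenvalues are -6, -5, 5.
s=5: eigenvector (1, 1, 1).
s=-6: eigenvector (0, 1, 0).
s=-5: eigenvector (0, 1, 1).
P = [[1, 0, 0], [1, 1, 1], [1, 0, 1]], D = diag(5, -6, -5), P⁻¹ = [[1, 0, 0], [0, 1, -1], [-1, 0, 1]].
C² = P·diag(25, 36, 25)·P⁻¹ = [[25, 0, 0], [0, 36, -11], [0, 0, 25]].
The requested entry is 25.

25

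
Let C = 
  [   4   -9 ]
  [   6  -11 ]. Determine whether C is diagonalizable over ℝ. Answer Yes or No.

Characteristic polynomial: p(r) = r^2 + 7r + 10 = (r + 2)(r + 5).
All 2 eigenvalues are distinct, so C is diagonalizable.

Yes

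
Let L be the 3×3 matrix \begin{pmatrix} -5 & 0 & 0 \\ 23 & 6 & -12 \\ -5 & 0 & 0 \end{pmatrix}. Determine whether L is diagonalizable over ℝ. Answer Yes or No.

Characteristic polynomial: p(μ) = μ^3 - μ^2 - 30μ = μ(μ - 6)(μ + 5).
All 3 eigenvalues are distinct, so L is diagonalizable.

Yes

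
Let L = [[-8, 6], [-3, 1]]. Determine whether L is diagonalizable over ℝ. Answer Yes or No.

Yes

Characteristic polynomial: p(λ) = λ^2 + 7λ + 10 = (λ + 2)(λ + 5).
All 2 eigenvalues are distinct, so L is diagonalizable.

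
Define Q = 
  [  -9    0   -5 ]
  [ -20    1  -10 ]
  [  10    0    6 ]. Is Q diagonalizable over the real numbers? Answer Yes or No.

Yes

Characteristic polynomial: p(r) = r^3 + 2r^2 - 7r + 4 = (r - 1)^2(r + 4).
r = 1 has algebraic multiplicity 2; rank(Q − 1I) = 1, so geometric multiplicity = 2.
Every eigenvalue has geometric = algebraic multiplicity, so Q is diagonalizable.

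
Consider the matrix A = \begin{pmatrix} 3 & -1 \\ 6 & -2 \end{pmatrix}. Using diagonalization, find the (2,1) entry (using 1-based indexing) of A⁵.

Characteristic polynomial: t^2 - t = t(t - 1), so the eigenvalues are 0, 1.
t=0: eigenvector (1, 3).
t=1: eigenvector (1, 2).
P = [[1, 1], [3, 2]], D = diag(0, 1), P⁻¹ = [[-2, 1], [3, -1]].
A⁵ = P·diag(0, 1)·P⁻¹ = [[3, -1], [6, -2]].
The requested entry is 6.

6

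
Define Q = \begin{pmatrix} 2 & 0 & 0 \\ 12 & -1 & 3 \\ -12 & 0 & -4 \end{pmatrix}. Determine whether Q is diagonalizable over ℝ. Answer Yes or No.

Characteristic polynomial: p(s) = s^3 + 3s^2 - 6s - 8 = (s - 2)(s + 1)(s + 4).
All 3 eigenvalues are distinct, so Q is diagonalizable.

Yes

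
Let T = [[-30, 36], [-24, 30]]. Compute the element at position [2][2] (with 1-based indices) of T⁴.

Characteristic polynomial: λ^2 - 36 = (λ - 6)(λ + 6), so the eigenvalues are -6, 6.
λ=-6: eigenvector (3, 2).
λ=6: eigenvector (1, 1).
P = [[3, 1], [2, 1]], D = diag(-6, 6), P⁻¹ = [[1, -1], [-2, 3]].
T⁴ = P·diag(1296, 1296)·P⁻¹ = [[1296, 0], [0, 1296]].
The requested entry is 1296.

1296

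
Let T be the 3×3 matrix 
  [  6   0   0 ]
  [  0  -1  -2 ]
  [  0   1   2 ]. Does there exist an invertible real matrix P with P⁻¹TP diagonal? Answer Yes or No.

Characteristic polynomial: p(s) = s^3 - 7s^2 + 6s = s(s - 6)(s - 1).
All 3 eigenvalues are distinct, so T is diagonalizable.

Yes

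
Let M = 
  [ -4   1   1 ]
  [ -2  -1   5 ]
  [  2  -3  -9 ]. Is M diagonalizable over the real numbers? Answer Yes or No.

No

Characteristic polynomial: p(λ) = λ^3 + 14λ^2 + 64λ + 96 = (λ + 4)^2(λ + 6).
λ = -4 has algebraic multiplicity 2; rank(M + 4I) = 2, so geometric multiplicity = 1.
Geometric multiplicity < algebraic multiplicity, so M is not diagonalizable.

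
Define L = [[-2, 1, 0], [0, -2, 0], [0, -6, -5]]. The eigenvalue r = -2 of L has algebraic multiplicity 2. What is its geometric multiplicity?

L + 2I = [[0, 1, 0], [0, 0, 0], [0, -6, -3]].
This matrix has rank 2, so its null space has dimension 3 − 2 = 1.

1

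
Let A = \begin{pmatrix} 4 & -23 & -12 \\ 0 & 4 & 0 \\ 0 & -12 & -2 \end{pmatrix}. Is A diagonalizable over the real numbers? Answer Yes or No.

Characteristic polynomial: p(s) = s^3 - 6s^2 + 32 = (s - 4)^2(s + 2).
s = 4 has algebraic multiplicity 2; rank(A − 4I) = 2, so geometric multiplicity = 1.
Geometric multiplicity < algebraic multiplicity, so A is not diagonalizable.

No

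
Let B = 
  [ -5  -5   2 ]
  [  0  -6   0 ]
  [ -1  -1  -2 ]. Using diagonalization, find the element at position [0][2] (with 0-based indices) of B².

Characteristic polynomial: μ^3 + 13μ^2 + 54μ + 72 = (μ + 3)(μ + 4)(μ + 6), so the eigenvalues are -6, -4, -3.
μ=-4: eigenvector (2, 0, 1).
μ=-6: eigenvector (3, 1, 1).
μ=-3: eigenvector (1, 0, 1).
P = [[2, 3, 1], [0, 1, 0], [1, 1, 1]], D = diag(-4, -6, -3), P⁻¹ = [[1, -2, -1], [0, 1, 0], [-1, 1, 2]].
B² = P·diag(16, 36, 9)·P⁻¹ = [[23, 53, -14], [0, 36, 0], [7, 13, 2]].
The requested entry is -14.

-14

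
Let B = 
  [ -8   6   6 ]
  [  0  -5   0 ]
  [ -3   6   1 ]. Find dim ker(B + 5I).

B + 5I = [[-3, 6, 6], [0, 0, 0], [-3, 6, 6]].
This matrix has rank 1, so its null space has dimension 3 − 1 = 2.

2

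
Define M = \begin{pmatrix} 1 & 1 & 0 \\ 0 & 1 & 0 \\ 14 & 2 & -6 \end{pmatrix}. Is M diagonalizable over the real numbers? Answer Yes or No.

No

Characteristic polynomial: p(μ) = μ^3 + 4μ^2 - 11μ + 6 = (μ - 1)^2(μ + 6).
μ = 1 has algebraic multiplicity 2; rank(M − 1I) = 2, so geometric multiplicity = 1.
Geometric multiplicity < algebraic multiplicity, so M is not diagonalizable.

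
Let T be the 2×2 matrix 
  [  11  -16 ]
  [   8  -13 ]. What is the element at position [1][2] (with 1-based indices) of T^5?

Characteristic polynomial: s^2 + 2s - 15 = (s - 3)(s + 5), so the eigenvalues are -5, 3.
s=-5: eigenvector (-1, -1).
s=3: eigenvector (2, 1).
P = [[-1, 2], [-1, 1]], D = diag(-5, 3), P⁻¹ = [[1, -2], [1, -1]].
T⁵ = P·diag(-3125, 243)·P⁻¹ = [[3611, -6736], [3368, -6493]].
The requested entry is -6736.

-6736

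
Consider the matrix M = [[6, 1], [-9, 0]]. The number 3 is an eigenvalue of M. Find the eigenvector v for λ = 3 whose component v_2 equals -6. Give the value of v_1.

M − 3I = [[3, 1], [-9, -3]].
Solving (M − 3I)v = 0 gives the eigenspace spanned by (2, -6).
With v_2 = -6, v = (2, -6), so v_1 = 2.

2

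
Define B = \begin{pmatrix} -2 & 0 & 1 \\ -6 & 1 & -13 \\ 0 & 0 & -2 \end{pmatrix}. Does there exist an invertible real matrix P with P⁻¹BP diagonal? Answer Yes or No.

No

Characteristic polynomial: p(s) = s^3 + 3s^2 - 4 = (s - 1)(s + 2)^2.
s = -2 has algebraic multiplicity 2; rank(B + 2I) = 2, so geometric multiplicity = 1.
Geometric multiplicity < algebraic multiplicity, so B is not diagonalizable.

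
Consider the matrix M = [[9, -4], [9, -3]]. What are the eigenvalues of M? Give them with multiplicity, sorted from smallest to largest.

3, 3

Characteristic polynomial: p(s) = s^2 - 6s + 9 = (s - 3)^2.
Roots (with multiplicity): 3, 3.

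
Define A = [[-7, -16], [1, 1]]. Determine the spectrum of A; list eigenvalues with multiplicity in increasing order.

Characteristic polynomial: p(λ) = λ^2 + 6λ + 9 = (λ + 3)^2.
Roots (with multiplicity): -3, -3.

-3, -3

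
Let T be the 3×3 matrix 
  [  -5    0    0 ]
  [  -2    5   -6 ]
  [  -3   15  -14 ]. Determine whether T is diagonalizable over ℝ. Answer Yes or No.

Characteristic polynomial: p(λ) = λ^3 + 14λ^2 + 65λ + 100 = (λ + 4)(λ + 5)^2.
λ = -5 has algebraic multiplicity 2; rank(T + 5I) = 1, so geometric multiplicity = 2.
Every eigenvalue has geometric = algebraic multiplicity, so T is diagonalizable.

Yes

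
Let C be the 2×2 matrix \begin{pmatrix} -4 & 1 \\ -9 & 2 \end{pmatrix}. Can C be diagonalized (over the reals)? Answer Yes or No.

Characteristic polynomial: p(t) = t^2 + 2t + 1 = (t + 1)^2.
t = -1 has algebraic multiplicity 2; rank(C + 1I) = 1, so geometric multiplicity = 1.
Geometric multiplicity < algebraic multiplicity, so C is not diagonalizable.

No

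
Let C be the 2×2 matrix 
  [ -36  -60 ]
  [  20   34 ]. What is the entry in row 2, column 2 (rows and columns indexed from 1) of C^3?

904

Characteristic polynomial: μ^2 + 2μ - 24 = (μ - 4)(μ + 6), so the eigenvalues are -6, 4.
μ=4: eigenvector (-3, 2).
μ=-6: eigenvector (-2, 1).
P = [[-3, -2], [2, 1]], D = diag(4, -6), P⁻¹ = [[1, 2], [-2, -3]].
C³ = P·diag(64, -216)·P⁻¹ = [[-1056, -1680], [560, 904]].
The requested entry is 904.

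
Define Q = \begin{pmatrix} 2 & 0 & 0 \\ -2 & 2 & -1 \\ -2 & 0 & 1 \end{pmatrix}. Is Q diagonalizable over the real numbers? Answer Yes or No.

Yes

Characteristic polynomial: p(t) = t^3 - 5t^2 + 8t - 4 = (t - 2)^2(t - 1).
t = 2 has algebraic multiplicity 2; rank(Q − 2I) = 1, so geometric multiplicity = 2.
Every eigenvalue has geometric = algebraic multiplicity, so Q is diagonalizable.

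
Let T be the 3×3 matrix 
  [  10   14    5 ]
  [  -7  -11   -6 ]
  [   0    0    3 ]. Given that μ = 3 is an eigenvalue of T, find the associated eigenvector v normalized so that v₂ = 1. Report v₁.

-2

T − 3I = [[7, 14, 5], [-7, -14, -6], [0, 0, 0]].
Solving (T − 3I)v = 0 gives the eigenspace spanned by (-2, 1, 0).
With v₂ = 1, v = (-2, 1, 0), so v₁ = -2.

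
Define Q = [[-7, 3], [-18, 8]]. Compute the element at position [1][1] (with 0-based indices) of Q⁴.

Characteristic polynomial: t^2 - t - 2 = (t - 2)(t + 1), so the eigenvalues are -1, 2.
t=-1: eigenvector (-1, -2).
t=2: eigenvector (-1, -3).
P = [[-1, -1], [-2, -3]], D = diag(-1, 2), P⁻¹ = [[-3, 1], [2, -1]].
Q⁴ = P·diag(1, 16)·P⁻¹ = [[-29, 15], [-90, 46]].
The requested entry is 46.

46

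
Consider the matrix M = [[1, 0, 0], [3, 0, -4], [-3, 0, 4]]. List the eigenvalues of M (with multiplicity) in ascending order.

0, 1, 4

Characteristic polynomial: p(t) = t^3 - 5t^2 + 4t = t(t - 4)(t - 1).
Roots (with multiplicity): 0, 1, 4.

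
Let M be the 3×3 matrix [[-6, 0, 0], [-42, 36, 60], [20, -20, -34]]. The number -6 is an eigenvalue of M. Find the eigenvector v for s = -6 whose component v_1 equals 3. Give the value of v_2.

M + 6I = [[0, 0, 0], [-42, 42, 60], [20, -20, -28]].
Solving (M + 6I)v = 0 gives the eigenspace spanned by (3, 3, 0).
With v_1 = 3, v = (3, 3, 0), so v_2 = 3.

3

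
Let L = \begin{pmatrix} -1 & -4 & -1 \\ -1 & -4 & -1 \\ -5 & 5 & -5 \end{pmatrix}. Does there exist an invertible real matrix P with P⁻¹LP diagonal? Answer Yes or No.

Characteristic polynomial: p(r) = r^3 + 10r^2 + 25r = r(r + 5)^2.
r = -5 has algebraic multiplicity 2; rank(L + 5I) = 2, so geometric multiplicity = 1.
Geometric multiplicity < algebraic multiplicity, so L is not diagonalizable.

No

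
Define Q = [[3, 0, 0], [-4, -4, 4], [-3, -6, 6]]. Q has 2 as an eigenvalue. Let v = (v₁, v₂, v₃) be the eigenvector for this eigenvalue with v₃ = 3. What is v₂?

2

Q − 2I = [[1, 0, 0], [-4, -6, 4], [-3, -6, 4]].
Solving (Q − 2I)v = 0 gives the eigenspace spanned by (0, 2, 3).
With v₃ = 3, v = (0, 2, 3), so v₂ = 2.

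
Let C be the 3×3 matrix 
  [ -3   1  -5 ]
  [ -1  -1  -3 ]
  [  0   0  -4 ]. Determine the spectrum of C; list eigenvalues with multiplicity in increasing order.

Characteristic polynomial: p(s) = s^3 + 8s^2 + 20s + 16 = (s + 2)^2(s + 4).
Roots (with multiplicity): -4, -2, -2.

-4, -2, -2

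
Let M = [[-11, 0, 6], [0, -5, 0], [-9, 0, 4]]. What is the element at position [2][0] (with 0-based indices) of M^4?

1827

Characteristic polynomial: μ^3 + 12μ^2 + 45μ + 50 = (μ + 2)(μ + 5)^2, so the eigenvalues are -5, -5, -2.
μ=-5: eigenvector (1, 0, 1).
μ=-5: eigenvector (0, 1, 0).
μ=-2: eigenvector (2, 0, 3).
P = [[1, 0, 2], [0, 1, 0], [1, 0, 3]], D = diag(-5, -5, -2), P⁻¹ = [[3, 0, -2], [0, 1, 0], [-1, 0, 1]].
M⁴ = P·diag(625, 625, 16)·P⁻¹ = [[1843, 0, -1218], [0, 625, 0], [1827, 0, -1202]].
The requested entry is 1827.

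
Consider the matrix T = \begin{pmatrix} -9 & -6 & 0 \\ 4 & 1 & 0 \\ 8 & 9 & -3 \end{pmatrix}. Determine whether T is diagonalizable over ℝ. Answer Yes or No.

No

Characteristic polynomial: p(s) = s^3 + 11s^2 + 39s + 45 = (s + 3)^2(s + 5).
s = -3 has algebraic multiplicity 2; rank(T + 3I) = 2, so geometric multiplicity = 1.
Geometric multiplicity < algebraic multiplicity, so T is not diagonalizable.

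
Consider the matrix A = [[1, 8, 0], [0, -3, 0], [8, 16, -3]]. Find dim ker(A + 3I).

A + 3I = [[4, 8, 0], [0, 0, 0], [8, 16, 0]].
This matrix has rank 1, so its null space has dimension 3 − 1 = 2.

2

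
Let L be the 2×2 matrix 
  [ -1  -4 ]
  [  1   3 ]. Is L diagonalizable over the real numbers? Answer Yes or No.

Characteristic polynomial: p(t) = t^2 - 2t + 1 = (t - 1)^2.
t = 1 has algebraic multiplicity 2; rank(L − 1I) = 1, so geometric multiplicity = 1.
Geometric multiplicity < algebraic multiplicity, so L is not diagonalizable.

No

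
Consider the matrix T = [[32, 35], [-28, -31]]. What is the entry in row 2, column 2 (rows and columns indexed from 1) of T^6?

-12739

Characteristic polynomial: s^2 - s - 12 = (s - 4)(s + 3), so the eigenvalues are -3, 4.
s=4: eigenvector (-5, 4).
s=-3: eigenvector (-1, 1).
P = [[-5, -1], [4, 1]], D = diag(4, -3), P⁻¹ = [[-1, -1], [4, 5]].
T⁶ = P·diag(4096, 729)·P⁻¹ = [[17564, 16835], [-13468, -12739]].
The requested entry is -12739.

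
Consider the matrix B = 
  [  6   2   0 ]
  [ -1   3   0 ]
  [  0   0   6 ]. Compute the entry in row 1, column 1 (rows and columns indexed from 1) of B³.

186

Characteristic polynomial: r^3 - 15r^2 + 74r - 120 = (r - 6)(r - 5)(r - 4), so the eigenvalues are 4, 5, 6.
r=4: eigenvector (1, -1, 0).
r=5: eigenvector (2, -1, 0).
r=6: eigenvector (0, 0, 1).
P = [[1, 2, 0], [-1, -1, 0], [0, 0, 1]], D = diag(4, 5, 6), P⁻¹ = [[-1, -2, 0], [1, 1, 0], [0, 0, 1]].
B³ = P·diag(64, 125, 216)·P⁻¹ = [[186, 122, 0], [-61, 3, 0], [0, 0, 216]].
The requested entry is 186.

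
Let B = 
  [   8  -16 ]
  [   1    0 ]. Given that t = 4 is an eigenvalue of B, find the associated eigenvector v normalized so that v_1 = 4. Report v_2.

B − 4I = [[4, -16], [1, -4]].
Solving (B − 4I)v = 0 gives the eigenspace spanned by (4, 1).
With v_1 = 4, v = (4, 1), so v_2 = 1.

1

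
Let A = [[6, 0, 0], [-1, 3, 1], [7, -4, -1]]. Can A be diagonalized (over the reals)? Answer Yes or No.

Characteristic polynomial: p(t) = t^3 - 8t^2 + 13t - 6 = (t - 6)(t - 1)^2.
t = 1 has algebraic multiplicity 2; rank(A − 1I) = 2, so geometric multiplicity = 1.
Geometric multiplicity < algebraic multiplicity, so A is not diagonalizable.

No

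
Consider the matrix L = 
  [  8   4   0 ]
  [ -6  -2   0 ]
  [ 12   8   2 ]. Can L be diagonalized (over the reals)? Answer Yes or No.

Yes

Characteristic polynomial: p(λ) = λ^3 - 8λ^2 + 20λ - 16 = (λ - 4)(λ - 2)^2.
λ = 2 has algebraic multiplicity 2; rank(L − 2I) = 1, so geometric multiplicity = 2.
Every eigenvalue has geometric = algebraic multiplicity, so L is diagonalizable.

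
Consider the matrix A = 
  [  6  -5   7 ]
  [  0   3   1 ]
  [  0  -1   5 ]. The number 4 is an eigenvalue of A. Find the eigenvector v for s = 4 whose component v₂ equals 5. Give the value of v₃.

5

A − 4I = [[2, -5, 7], [0, -1, 1], [0, -1, 1]].
Solving (A − 4I)v = 0 gives the eigenspace spanned by (-5, 5, 5).
With v₂ = 5, v = (-5, 5, 5), so v₃ = 5.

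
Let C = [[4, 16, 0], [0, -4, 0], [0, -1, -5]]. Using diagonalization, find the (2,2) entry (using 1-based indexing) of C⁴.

Characteristic polynomial: s^3 + 5s^2 - 16s - 80 = (s - 4)(s + 4)(s + 5), so the eigenvalues are -5, -4, 4.
s=-5: eigenvector (0, 0, 1).
s=-4: eigenvector (-2, 1, -1).
s=4: eigenvector (1, 0, 0).
P = [[0, -2, 1], [0, 1, 0], [1, -1, 0]], D = diag(-5, -4, 4), P⁻¹ = [[0, 1, 1], [0, 1, 0], [1, 2, 0]].
C⁴ = P·diag(625, 256, 256)·P⁻¹ = [[256, 0, 0], [0, 256, 0], [0, 369, 625]].
The requested entry is 256.

256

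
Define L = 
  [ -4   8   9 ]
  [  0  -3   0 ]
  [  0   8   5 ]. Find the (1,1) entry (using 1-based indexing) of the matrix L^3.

Characteristic polynomial: r^3 + 2r^2 - 23r - 60 = (r - 5)(r + 3)(r + 4), so the eigenvalues are -4, -3, 5.
r=-4: eigenvector (1, 0, 0).
r=-3: eigenvector (-1, 1, -1).
r=5: eigenvector (1, 0, 1).
P = [[1, -1, 1], [0, 1, 0], [0, -1, 1]], D = diag(-4, -3, 5), P⁻¹ = [[1, 0, -1], [0, 1, 0], [0, 1, 1]].
L³ = P·diag(-64, -27, 125)·P⁻¹ = [[-64, 152, 189], [0, -27, 0], [0, 152, 125]].
The requested entry is -64.

-64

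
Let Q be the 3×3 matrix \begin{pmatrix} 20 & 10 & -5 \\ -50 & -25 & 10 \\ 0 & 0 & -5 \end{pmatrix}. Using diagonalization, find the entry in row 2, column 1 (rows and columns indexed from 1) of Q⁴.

Characteristic polynomial: t^3 + 10t^2 + 25t = t(t + 5)^2, so the eigenvalues are -5, -5, 0.
t=0: eigenvector (1, -2, 0).
t=-5: eigenvector (-2, 5, 0).
t=-5: eigenvector (1, -2, 1).
P = [[1, -2, 1], [-2, 5, -2], [0, 0, 1]], D = diag(0, -5, -5), P⁻¹ = [[5, 2, -1], [2, 1, 0], [0, 0, 1]].
Q⁴ = P·diag(0, 625, 625)·P⁻¹ = [[-2500, -1250, 625], [6250, 3125, -1250], [0, 0, 625]].
The requested entry is 6250.

6250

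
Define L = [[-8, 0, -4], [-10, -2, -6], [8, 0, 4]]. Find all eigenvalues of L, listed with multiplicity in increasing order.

-4, -2, 0

Characteristic polynomial: p(t) = t^3 + 6t^2 + 8t = t(t + 2)(t + 4).
Roots (with multiplicity): -4, -2, 0.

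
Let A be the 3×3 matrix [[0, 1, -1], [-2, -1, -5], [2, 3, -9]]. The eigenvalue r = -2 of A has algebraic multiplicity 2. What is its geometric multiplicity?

1

A + 2I = [[2, 1, -1], [-2, 1, -5], [2, 3, -7]].
This matrix has rank 2, so its null space has dimension 3 − 2 = 1.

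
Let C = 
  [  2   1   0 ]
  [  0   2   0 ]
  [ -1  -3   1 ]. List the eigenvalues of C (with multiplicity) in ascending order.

Characteristic polynomial: p(μ) = μ^3 - 5μ^2 + 8μ - 4 = (μ - 2)^2(μ - 1).
Roots (with multiplicity): 1, 2, 2.

1, 2, 2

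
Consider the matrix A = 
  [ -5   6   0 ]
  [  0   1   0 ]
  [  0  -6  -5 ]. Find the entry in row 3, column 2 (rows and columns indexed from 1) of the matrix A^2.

24

Characteristic polynomial: s^3 + 9s^2 + 15s - 25 = (s - 1)(s + 5)^2, so the eigenvalues are -5, -5, 1.
s=-5: eigenvector (1, 0, 0).
s=1: eigenvector (1, 1, -1).
s=-5: eigenvector (0, 0, 1).
P = [[1, 1, 0], [0, 1, 0], [0, -1, 1]], D = diag(-5, 1, -5), P⁻¹ = [[1, -1, 0], [0, 1, 0], [0, 1, 1]].
A² = P·diag(25, 1, 25)·P⁻¹ = [[25, -24, 0], [0, 1, 0], [0, 24, 25]].
The requested entry is 24.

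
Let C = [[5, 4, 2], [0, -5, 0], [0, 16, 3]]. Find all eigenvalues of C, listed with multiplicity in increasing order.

Characteristic polynomial: p(μ) = μ^3 - 3μ^2 - 25μ + 75 = (μ - 5)(μ - 3)(μ + 5).
Roots (with multiplicity): -5, 3, 5.

-5, 3, 5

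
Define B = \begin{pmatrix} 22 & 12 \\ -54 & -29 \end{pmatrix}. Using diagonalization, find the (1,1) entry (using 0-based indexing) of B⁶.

Characteristic polynomial: λ^2 + 7λ + 10 = (λ + 2)(λ + 5), so the eigenvalues are -5, -2.
λ=-2: eigenvector (1, -2).
λ=-5: eigenvector (-4, 9).
P = [[1, -4], [-2, 9]], D = diag(-2, -5), P⁻¹ = [[9, 4], [2, 1]].
B⁶ = P·diag(64, 15625)·P⁻¹ = [[-124424, -62244], [280098, 140113]].
The requested entry is 140113.

140113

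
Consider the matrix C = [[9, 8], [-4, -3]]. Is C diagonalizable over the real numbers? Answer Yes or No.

Yes

Characteristic polynomial: p(μ) = μ^2 - 6μ + 5 = (μ - 5)(μ - 1).
All 2 eigenvalues are distinct, so C is diagonalizable.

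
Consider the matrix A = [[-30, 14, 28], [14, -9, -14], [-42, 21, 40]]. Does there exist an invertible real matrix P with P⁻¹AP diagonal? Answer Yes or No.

Yes

Characteristic polynomial: p(t) = t^3 - t^2 - 16t - 20 = (t - 5)(t + 2)^2.
t = -2 has algebraic multiplicity 2; rank(A + 2I) = 1, so geometric multiplicity = 2.
Every eigenvalue has geometric = algebraic multiplicity, so A is diagonalizable.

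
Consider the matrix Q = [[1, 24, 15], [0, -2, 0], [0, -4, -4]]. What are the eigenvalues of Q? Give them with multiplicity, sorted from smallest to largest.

Characteristic polynomial: p(r) = r^3 + 5r^2 + 2r - 8 = (r - 1)(r + 2)(r + 4).
Roots (with multiplicity): -4, -2, 1.

-4, -2, 1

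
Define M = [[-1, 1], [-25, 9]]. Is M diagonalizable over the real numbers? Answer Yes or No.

No

Characteristic polynomial: p(t) = t^2 - 8t + 16 = (t - 4)^2.
t = 4 has algebraic multiplicity 2; rank(M − 4I) = 1, so geometric multiplicity = 1.
Geometric multiplicity < algebraic multiplicity, so M is not diagonalizable.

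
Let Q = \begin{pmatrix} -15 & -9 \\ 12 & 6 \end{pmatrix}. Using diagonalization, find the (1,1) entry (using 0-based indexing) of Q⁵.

Characteristic polynomial: μ^2 + 9μ + 18 = (μ + 3)(μ + 6), so the eigenvalues are -6, -3.
μ=-6: eigenvector (1, -1).
μ=-3: eigenvector (-3, 4).
P = [[1, -3], [-1, 4]], D = diag(-6, -3), P⁻¹ = [[4, 3], [1, 1]].
Q⁵ = P·diag(-7776, -243)·P⁻¹ = [[-30375, -22599], [30132, 22356]].
The requested entry is 22356.

22356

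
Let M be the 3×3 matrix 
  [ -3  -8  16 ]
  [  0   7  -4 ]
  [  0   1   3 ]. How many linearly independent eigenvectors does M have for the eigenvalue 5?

1

M − 5I = [[-8, -8, 16], [0, 2, -4], [0, 1, -2]].
This matrix has rank 2, so its null space has dimension 3 − 2 = 1.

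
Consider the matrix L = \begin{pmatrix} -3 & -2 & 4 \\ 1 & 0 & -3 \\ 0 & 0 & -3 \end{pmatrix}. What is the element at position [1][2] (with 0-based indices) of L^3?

Characteristic polynomial: s^3 + 6s^2 + 11s + 6 = (s + 1)(s + 2)(s + 3), so the eigenvalues are -3, -2, -1.
s=-2: eigenvector (2, -1, 0).
s=-3: eigenvector (-3, 2, 1).
s=-1: eigenvector (-1, 1, 0).
P = [[2, -3, -1], [-1, 2, 1], [0, 1, 0]], D = diag(-2, -3, -1), P⁻¹ = [[1, 1, 1], [0, 0, 1], [1, 2, -1]].
L³ = P·diag(-8, -27, -1)·P⁻¹ = [[-15, -14, 64], [7, 6, -45], [0, 0, -27]].
The requested entry is -45.

-45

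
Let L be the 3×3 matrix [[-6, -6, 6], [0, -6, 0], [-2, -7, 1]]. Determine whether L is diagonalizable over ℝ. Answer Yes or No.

Yes

Characteristic polynomial: p(μ) = μ^3 + 11μ^2 + 36μ + 36 = (μ + 2)(μ + 3)(μ + 6).
All 3 eigenvalues are distinct, so L is diagonalizable.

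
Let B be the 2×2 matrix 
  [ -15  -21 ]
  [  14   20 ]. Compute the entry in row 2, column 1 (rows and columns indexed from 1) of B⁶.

93310

Characteristic polynomial: t^2 - 5t - 6 = (t - 6)(t + 1), so the eigenvalues are -1, 6.
t=6: eigenvector (1, -1).
t=-1: eigenvector (3, -2).
P = [[1, 3], [-1, -2]], D = diag(6, -1), P⁻¹ = [[-2, -3], [1, 1]].
B⁶ = P·diag(46656, 1)·P⁻¹ = [[-93309, -139965], [93310, 139966]].
The requested entry is 93310.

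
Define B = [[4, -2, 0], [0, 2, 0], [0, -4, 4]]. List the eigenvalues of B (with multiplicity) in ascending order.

2, 4, 4

Characteristic polynomial: p(λ) = λ^3 - 10λ^2 + 32λ - 32 = (λ - 4)^2(λ - 2).
Roots (with multiplicity): 2, 4, 4.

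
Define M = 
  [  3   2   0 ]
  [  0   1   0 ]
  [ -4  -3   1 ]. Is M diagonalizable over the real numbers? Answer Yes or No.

No

Characteristic polynomial: p(μ) = μ^3 - 5μ^2 + 7μ - 3 = (μ - 3)(μ - 1)^2.
μ = 1 has algebraic multiplicity 2; rank(M − 1I) = 2, so geometric multiplicity = 1.
Geometric multiplicity < algebraic multiplicity, so M is not diagonalizable.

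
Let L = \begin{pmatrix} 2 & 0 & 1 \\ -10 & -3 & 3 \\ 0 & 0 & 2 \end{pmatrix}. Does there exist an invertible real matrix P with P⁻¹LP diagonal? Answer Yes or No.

No

Characteristic polynomial: p(s) = s^3 - s^2 - 8s + 12 = (s - 2)^2(s + 3).
s = 2 has algebraic multiplicity 2; rank(L − 2I) = 2, so geometric multiplicity = 1.
Geometric multiplicity < algebraic multiplicity, so L is not diagonalizable.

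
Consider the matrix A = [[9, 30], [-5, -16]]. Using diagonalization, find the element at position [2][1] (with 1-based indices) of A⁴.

Characteristic polynomial: s^2 + 7s + 6 = (s + 1)(s + 6), so the eigenvalues are -6, -1.
s=-6: eigenvector (-2, 1).
s=-1: eigenvector (-3, 1).
P = [[-2, -3], [1, 1]], D = diag(-6, -1), P⁻¹ = [[1, 3], [-1, -2]].
A⁴ = P·diag(1296, 1)·P⁻¹ = [[-2589, -7770], [1295, 3886]].
The requested entry is 1295.

1295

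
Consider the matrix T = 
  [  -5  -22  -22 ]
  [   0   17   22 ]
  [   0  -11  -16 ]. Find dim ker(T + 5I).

2

T + 5I = [[0, -22, -22], [0, 22, 22], [0, -11, -11]].
This matrix has rank 1, so its null space has dimension 3 − 1 = 2.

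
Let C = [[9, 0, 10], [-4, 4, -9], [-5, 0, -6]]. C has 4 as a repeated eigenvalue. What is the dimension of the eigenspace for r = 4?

1

C − 4I = [[5, 0, 10], [-4, 0, -9], [-5, 0, -10]].
This matrix has rank 2, so its null space has dimension 3 − 2 = 1.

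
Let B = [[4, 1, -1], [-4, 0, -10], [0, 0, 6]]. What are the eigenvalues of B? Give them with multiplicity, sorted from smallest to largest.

2, 2, 6

Characteristic polynomial: p(μ) = μ^3 - 10μ^2 + 28μ - 24 = (μ - 6)(μ - 2)^2.
Roots (with multiplicity): 2, 2, 6.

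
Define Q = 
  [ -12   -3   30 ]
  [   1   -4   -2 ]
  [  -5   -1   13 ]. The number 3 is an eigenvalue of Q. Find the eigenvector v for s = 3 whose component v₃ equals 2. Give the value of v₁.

Q − 3I = [[-15, -3, 30], [1, -7, -2], [-5, -1, 10]].
Solving (Q − 3I)v = 0 gives the eigenspace spanned by (4, 0, 2).
With v₃ = 2, v = (4, 0, 2), so v₁ = 4.

4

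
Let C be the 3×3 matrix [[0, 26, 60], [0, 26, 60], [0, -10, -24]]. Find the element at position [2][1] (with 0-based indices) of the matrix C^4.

Characteristic polynomial: μ^3 - 2μ^2 - 24μ = μ(μ - 6)(μ + 4), so the eigenvalues are -4, 0, 6.
μ=0: eigenvector (1, 0, 0).
μ=-4: eigenvector (-2, -2, 1).
μ=6: eigenvector (-3, -3, 1).
P = [[1, -2, -3], [0, -2, -3], [0, 1, 1]], D = diag(0, -4, 6), P⁻¹ = [[1, -1, 0], [0, 1, 3], [0, -1, -2]].
C⁴ = P·diag(0, 256, 1296)·P⁻¹ = [[0, 3376, 6240], [0, 3376, 6240], [0, -1040, -1824]].
The requested entry is -1040.

-1040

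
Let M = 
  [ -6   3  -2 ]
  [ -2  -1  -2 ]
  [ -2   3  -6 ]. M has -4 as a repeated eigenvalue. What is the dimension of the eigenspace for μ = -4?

M + 4I = [[-2, 3, -2], [-2, 3, -2], [-2, 3, -2]].
This matrix has rank 1, so its null space has dimension 3 − 1 = 2.

2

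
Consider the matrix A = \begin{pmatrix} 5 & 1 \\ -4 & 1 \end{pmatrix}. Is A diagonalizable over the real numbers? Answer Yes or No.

No

Characteristic polynomial: p(λ) = λ^2 - 6λ + 9 = (λ - 3)^2.
λ = 3 has algebraic multiplicity 2; rank(A − 3I) = 1, so geometric multiplicity = 1.
Geometric multiplicity < algebraic multiplicity, so A is not diagonalizable.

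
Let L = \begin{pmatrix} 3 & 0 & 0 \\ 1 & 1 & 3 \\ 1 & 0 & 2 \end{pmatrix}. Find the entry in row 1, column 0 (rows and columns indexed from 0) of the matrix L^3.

Characteristic polynomial: t^3 - 6t^2 + 11t - 6 = (t - 3)(t - 2)(t - 1), so the eigenvalues are 1, 2, 3.
t=3: eigenvector (1, 2, 1).
t=1: eigenvector (0, 1, 0).
t=2: eigenvector (0, 3, 1).
P = [[1, 0, 0], [2, 1, 3], [1, 0, 1]], D = diag(3, 1, 2), P⁻¹ = [[1, 0, 0], [1, 1, -3], [-1, 0, 1]].
L³ = P·diag(27, 1, 8)·P⁻¹ = [[27, 0, 0], [31, 1, 21], [19, 0, 8]].
The requested entry is 31.

31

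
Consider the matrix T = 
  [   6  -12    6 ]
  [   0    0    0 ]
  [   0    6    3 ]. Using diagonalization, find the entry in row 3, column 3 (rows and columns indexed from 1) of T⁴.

81

Characteristic polynomial: s^3 - 9s^2 + 18s = s(s - 6)(s - 3), so the eigenvalues are 0, 3, 6.
s=6: eigenvector (1, 0, 0).
s=3: eigenvector (-2, 0, 1).
s=0: eigenvector (-4, -1, 2).
P = [[1, -2, -4], [0, 0, -1], [0, 1, 2]], D = diag(6, 3, 0), P⁻¹ = [[1, 0, 2], [0, 2, 1], [0, -1, 0]].
T⁴ = P·diag(1296, 81, 0)·P⁻¹ = [[1296, -324, 2430], [0, 0, 0], [0, 162, 81]].
The requested entry is 81.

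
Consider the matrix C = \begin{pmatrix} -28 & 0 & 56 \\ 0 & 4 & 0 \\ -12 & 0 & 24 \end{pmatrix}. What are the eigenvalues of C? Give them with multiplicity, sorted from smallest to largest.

Characteristic polynomial: p(s) = s^3 - 16s = s(s - 4)(s + 4).
Roots (with multiplicity): -4, 0, 4.

-4, 0, 4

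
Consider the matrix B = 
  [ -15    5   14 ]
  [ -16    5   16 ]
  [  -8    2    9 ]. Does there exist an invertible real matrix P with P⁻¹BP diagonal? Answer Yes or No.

Characteristic polynomial: p(t) = t^3 + t^2 - 5t + 3 = (t - 1)^2(t + 3).
t = 1 has algebraic multiplicity 2; rank(B − 1I) = 2, so geometric multiplicity = 1.
Geometric multiplicity < algebraic multiplicity, so B is not diagonalizable.

No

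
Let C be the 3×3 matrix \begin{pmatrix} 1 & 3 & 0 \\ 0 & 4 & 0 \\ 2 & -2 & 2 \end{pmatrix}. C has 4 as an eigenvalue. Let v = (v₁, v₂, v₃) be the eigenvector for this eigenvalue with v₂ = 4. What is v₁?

4

C − 4I = [[-3, 3, 0], [0, 0, 0], [2, -2, -2]].
Solving (C − 4I)v = 0 gives the eigenspace spanned by (4, 4, 0).
With v₂ = 4, v = (4, 4, 0), so v₁ = 4.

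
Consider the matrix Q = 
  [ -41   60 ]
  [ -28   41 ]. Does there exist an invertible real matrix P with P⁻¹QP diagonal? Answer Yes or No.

Characteristic polynomial: p(t) = t^2 - 1 = (t - 1)(t + 1).
All 2 eigenvalues are distinct, so Q is diagonalizable.

Yes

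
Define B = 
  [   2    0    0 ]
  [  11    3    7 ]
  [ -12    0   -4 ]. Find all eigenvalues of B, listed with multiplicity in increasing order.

Characteristic polynomial: p(t) = t^3 - t^2 - 14t + 24 = (t - 3)(t - 2)(t + 4).
Roots (with multiplicity): -4, 2, 3.

-4, 2, 3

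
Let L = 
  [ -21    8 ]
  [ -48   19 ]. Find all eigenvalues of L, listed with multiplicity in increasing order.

-5, 3

Characteristic polynomial: p(λ) = λ^2 + 2λ - 15 = (λ - 3)(λ + 5).
Roots (with multiplicity): -5, 3.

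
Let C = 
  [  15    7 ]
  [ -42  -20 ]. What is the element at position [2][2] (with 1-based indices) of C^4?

Characteristic polynomial: λ^2 + 5λ - 6 = (λ - 1)(λ + 6), so the eigenvalues are -6, 1.
λ=1: eigenvector (1, -2).
λ=-6: eigenvector (-1, 3).
P = [[1, -1], [-2, 3]], D = diag(1, -6), P⁻¹ = [[3, 1], [2, 1]].
C⁴ = P·diag(1, 1296)·P⁻¹ = [[-2589, -1295], [7770, 3886]].
The requested entry is 3886.

3886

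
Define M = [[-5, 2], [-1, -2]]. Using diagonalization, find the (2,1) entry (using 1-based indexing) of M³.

-37

Characteristic polynomial: μ^2 + 7μ + 12 = (μ + 3)(μ + 4), so the eigenvalues are -4, -3.
μ=-3: eigenvector (-1, -1).
μ=-4: eigenvector (2, 1).
P = [[-1, 2], [-1, 1]], D = diag(-3, -4), P⁻¹ = [[1, -2], [1, -1]].
M³ = P·diag(-27, -64)·P⁻¹ = [[-101, 74], [-37, 10]].
The requested entry is -37.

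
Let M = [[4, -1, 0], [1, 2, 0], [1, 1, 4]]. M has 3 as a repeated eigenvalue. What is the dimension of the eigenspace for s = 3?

M − 3I = [[1, -1, 0], [1, -1, 0], [1, 1, 1]].
This matrix has rank 2, so its null space has dimension 3 − 2 = 1.

1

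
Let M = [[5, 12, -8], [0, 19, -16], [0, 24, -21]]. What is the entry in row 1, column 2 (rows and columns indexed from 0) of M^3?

-304

Characteristic polynomial: μ^3 - 3μ^2 - 25μ + 75 = (μ - 5)(μ - 3)(μ + 5), so the eigenvalues are -5, 3, 5.
μ=5: eigenvector (1, 0, 0).
μ=-5: eigenvector (0, 2, 3).
μ=3: eigenvector (-2, 1, 1).
P = [[1, 0, -2], [0, 2, 1], [0, 3, 1]], D = diag(5, -5, 3), P⁻¹ = [[1, 6, -4], [0, -1, 1], [0, 3, -2]].
M³ = P·diag(125, -125, 27)·P⁻¹ = [[125, 588, -392], [0, 331, -304], [0, 456, -429]].
The requested entry is -304.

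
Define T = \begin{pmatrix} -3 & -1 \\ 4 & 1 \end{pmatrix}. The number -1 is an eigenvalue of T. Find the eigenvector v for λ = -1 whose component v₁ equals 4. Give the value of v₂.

-8

T + 1I = [[-2, -1], [4, 2]].
Solving (T + 1I)v = 0 gives the eigenspace spanned by (4, -8).
With v₁ = 4, v = (4, -8), so v₂ = -8.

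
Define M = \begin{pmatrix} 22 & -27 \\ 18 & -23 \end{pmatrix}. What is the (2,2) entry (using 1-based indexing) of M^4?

1363

Characteristic polynomial: t^2 + t - 20 = (t - 4)(t + 5), so the eigenvalues are -5, 4.
t=4: eigenvector (3, 2).
t=-5: eigenvector (1, 1).
P = [[3, 1], [2, 1]], D = diag(4, -5), P⁻¹ = [[1, -1], [-2, 3]].
M⁴ = P·diag(256, 625)·P⁻¹ = [[-482, 1107], [-738, 1363]].
The requested entry is 1363.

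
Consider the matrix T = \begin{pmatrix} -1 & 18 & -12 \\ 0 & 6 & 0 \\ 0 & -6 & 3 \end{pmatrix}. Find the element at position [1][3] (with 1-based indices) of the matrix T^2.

Characteristic polynomial: λ^3 - 8λ^2 + 9λ + 18 = (λ - 6)(λ - 3)(λ + 1), so the eigenvalues are -1, 3, 6.
λ=-1: eigenvector (1, 0, 0).
λ=6: eigenvector (6, 1, -2).
λ=3: eigenvector (-3, 0, 1).
P = [[1, 6, -3], [0, 1, 0], [0, -2, 1]], D = diag(-1, 6, 3), P⁻¹ = [[1, 0, 3], [0, 1, 0], [0, 2, 1]].
T² = P·diag(1, 36, 9)·P⁻¹ = [[1, 162, -24], [0, 36, 0], [0, -54, 9]].
The requested entry is -24.

-24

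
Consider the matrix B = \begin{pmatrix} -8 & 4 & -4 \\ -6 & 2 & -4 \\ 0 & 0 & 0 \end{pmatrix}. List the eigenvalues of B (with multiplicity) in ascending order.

Characteristic polynomial: p(μ) = μ^3 + 6μ^2 + 8μ = μ(μ + 2)(μ + 4).
Roots (with multiplicity): -4, -2, 0.

-4, -2, 0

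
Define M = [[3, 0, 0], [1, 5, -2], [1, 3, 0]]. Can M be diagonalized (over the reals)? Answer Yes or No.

Characteristic polynomial: p(μ) = μ^3 - 8μ^2 + 21μ - 18 = (μ - 3)^2(μ - 2).
μ = 3 has algebraic multiplicity 2; rank(M − 3I) = 2, so geometric multiplicity = 1.
Geometric multiplicity < algebraic multiplicity, so M is not diagonalizable.

No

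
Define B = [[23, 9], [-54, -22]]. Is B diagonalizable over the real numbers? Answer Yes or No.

Characteristic polynomial: p(μ) = μ^2 - μ - 20 = (μ - 5)(μ + 4).
All 2 eigenvalues are distinct, so B is diagonalizable.

Yes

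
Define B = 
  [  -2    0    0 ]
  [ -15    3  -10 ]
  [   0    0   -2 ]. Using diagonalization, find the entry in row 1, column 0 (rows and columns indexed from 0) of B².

-15

Characteristic polynomial: r^3 + r^2 - 8r - 12 = (r - 3)(r + 2)^2, so the eigenvalues are -2, -2, 3.
r=-2: eigenvector (0, 2, 1).
r=3: eigenvector (0, 1, 0).
r=-2: eigenvector (1, 3, 0).
P = [[0, 0, 1], [2, 1, 3], [1, 0, 0]], D = diag(-2, 3, -2), P⁻¹ = [[0, 0, 1], [-3, 1, -2], [1, 0, 0]].
B² = P·diag(4, 9, 4)·P⁻¹ = [[4, 0, 0], [-15, 9, -10], [0, 0, 4]].
The requested entry is -15.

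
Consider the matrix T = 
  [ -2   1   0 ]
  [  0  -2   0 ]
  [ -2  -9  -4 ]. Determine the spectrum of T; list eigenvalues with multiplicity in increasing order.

-4, -2, -2

Characteristic polynomial: p(λ) = λ^3 + 8λ^2 + 20λ + 16 = (λ + 2)^2(λ + 4).
Roots (with multiplicity): -4, -2, -2.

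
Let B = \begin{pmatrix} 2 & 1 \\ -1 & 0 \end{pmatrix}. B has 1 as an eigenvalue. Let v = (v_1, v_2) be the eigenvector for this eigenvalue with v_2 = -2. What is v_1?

B − 1I = [[1, 1], [-1, -1]].
Solving (B − 1I)v = 0 gives the eigenspace spanned by (2, -2).
With v_2 = -2, v = (2, -2), so v_1 = 2.

2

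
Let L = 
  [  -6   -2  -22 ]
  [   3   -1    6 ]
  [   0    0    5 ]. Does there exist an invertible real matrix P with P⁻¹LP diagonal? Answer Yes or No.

Yes

Characteristic polynomial: p(μ) = μ^3 + 2μ^2 - 23μ - 60 = (μ - 5)(μ + 3)(μ + 4).
All 3 eigenvalues are distinct, so L is diagonalizable.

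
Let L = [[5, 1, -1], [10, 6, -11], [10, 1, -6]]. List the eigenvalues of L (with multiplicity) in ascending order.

Characteristic polynomial: p(t) = t^3 - 5t^2 - 25t + 125 = (t - 5)^2(t + 5).
Roots (with multiplicity): -5, 5, 5.

-5, 5, 5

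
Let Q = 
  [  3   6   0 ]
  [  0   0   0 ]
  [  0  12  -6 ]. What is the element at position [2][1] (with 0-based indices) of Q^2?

Characteristic polynomial: r^3 + 3r^2 - 18r = r(r - 3)(r + 6), so the eigenvalues are -6, 0, 3.
r=3: eigenvector (1, 0, 0).
r=-6: eigenvector (0, 0, 1).
r=0: eigenvector (-2, 1, 2).
P = [[1, 0, -2], [0, 0, 1], [0, 1, 2]], D = diag(3, -6, 0), P⁻¹ = [[1, 2, 0], [0, -2, 1], [0, 1, 0]].
Q² = P·diag(9, 36, 0)·P⁻¹ = [[9, 18, 0], [0, 0, 0], [0, -72, 36]].
The requested entry is -72.

-72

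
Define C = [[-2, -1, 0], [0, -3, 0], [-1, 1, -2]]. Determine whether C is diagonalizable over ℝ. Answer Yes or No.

No

Characteristic polynomial: p(λ) = λ^3 + 7λ^2 + 16λ + 12 = (λ + 2)^2(λ + 3).
λ = -2 has algebraic multiplicity 2; rank(C + 2I) = 2, so geometric multiplicity = 1.
Geometric multiplicity < algebraic multiplicity, so C is not diagonalizable.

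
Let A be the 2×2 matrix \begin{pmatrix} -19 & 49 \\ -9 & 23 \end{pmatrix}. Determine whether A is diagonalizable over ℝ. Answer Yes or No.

Characteristic polynomial: p(μ) = μ^2 - 4μ + 4 = (μ - 2)^2.
μ = 2 has algebraic multiplicity 2; rank(A − 2I) = 1, so geometric multiplicity = 1.
Geometric multiplicity < algebraic multiplicity, so A is not diagonalizable.

No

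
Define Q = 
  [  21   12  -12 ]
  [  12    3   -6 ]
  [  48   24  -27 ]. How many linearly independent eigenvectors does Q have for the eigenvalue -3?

Q + 3I = [[24, 12, -12], [12, 6, -6], [48, 24, -24]].
This matrix has rank 1, so its null space has dimension 3 − 1 = 2.

2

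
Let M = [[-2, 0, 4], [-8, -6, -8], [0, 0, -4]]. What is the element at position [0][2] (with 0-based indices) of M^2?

-24

Characteristic polynomial: t^3 + 12t^2 + 44t + 48 = (t + 2)(t + 4)(t + 6), so the eigenvalues are -6, -4, -2.
t=-2: eigenvector (1, -2, 0).
t=-6: eigenvector (0, 1, 0).
t=-4: eigenvector (-2, 4, 1).
P = [[1, 0, -2], [-2, 1, 4], [0, 0, 1]], D = diag(-2, -6, -4), P⁻¹ = [[1, 0, 2], [2, 1, 0], [0, 0, 1]].
M² = P·diag(4, 36, 16)·P⁻¹ = [[4, 0, -24], [64, 36, 48], [0, 0, 16]].
The requested entry is -24.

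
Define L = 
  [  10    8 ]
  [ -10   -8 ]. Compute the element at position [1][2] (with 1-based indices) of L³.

32

Characteristic polynomial: t^2 - 2t = t(t - 2), so the eigenvalues are 0, 2.
t=0: eigenvector (-4, 5).
t=2: eigenvector (1, -1).
P = [[-4, 1], [5, -1]], D = diag(0, 2), P⁻¹ = [[1, 1], [5, 4]].
L³ = P·diag(0, 8)·P⁻¹ = [[40, 32], [-40, -32]].
The requested entry is 32.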